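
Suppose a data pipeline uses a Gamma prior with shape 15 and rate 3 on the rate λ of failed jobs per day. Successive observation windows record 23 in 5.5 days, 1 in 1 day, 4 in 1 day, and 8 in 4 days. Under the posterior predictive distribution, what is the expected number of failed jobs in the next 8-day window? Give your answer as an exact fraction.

816/29

Total count: 23 + 1 + 4 + 8 = 36.
Total exposure: 5.5 + 1 + 1 + 4 = 11.5 days.
The Gamma prior is conjugate for the Poisson rate, so λ | data ~ Gamma(15+36, 3+11.5) = Gamma(51, 29/2).
Predictive mean over an 8-day window = T·E[λ|data] = 8·51/(29/2) = 816/29.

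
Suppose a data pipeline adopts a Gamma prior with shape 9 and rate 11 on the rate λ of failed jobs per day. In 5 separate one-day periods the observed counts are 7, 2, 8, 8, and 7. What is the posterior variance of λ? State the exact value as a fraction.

41/256

Total count: 7 + 2 + 8 + 8 + 7 = 32.
Total exposure: 5 days.
By Gamma–Poisson conjugacy, the posterior is Gamma(α + Σx, β + Σt) = Gamma(9 + 32, 11 + 5) = Gamma(41, 16).
Posterior variance = α'/β'² = 41/256.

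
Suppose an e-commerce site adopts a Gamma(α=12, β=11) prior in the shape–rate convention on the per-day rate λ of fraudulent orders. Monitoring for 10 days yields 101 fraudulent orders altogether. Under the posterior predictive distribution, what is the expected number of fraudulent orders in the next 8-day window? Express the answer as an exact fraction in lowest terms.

904/21

Total count 101 over total exposure 10 days.
By Gamma–Poisson conjugacy, the posterior is Gamma(α + Σx, β + Σt) = Gamma(12 + 101, 11 + 10) = Gamma(113, 21).
Predictive mean over an 8-day window = T·E[λ|data] = 8·113/21 = 904/21.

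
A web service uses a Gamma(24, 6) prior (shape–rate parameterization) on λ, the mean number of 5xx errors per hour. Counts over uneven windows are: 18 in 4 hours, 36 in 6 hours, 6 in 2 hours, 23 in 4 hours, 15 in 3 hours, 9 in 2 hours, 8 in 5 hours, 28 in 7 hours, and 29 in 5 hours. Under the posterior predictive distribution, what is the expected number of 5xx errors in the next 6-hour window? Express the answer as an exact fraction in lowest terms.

294/11

Total count: 18 + 36 + 6 + 23 + 15 + 9 + 8 + 28 + 29 = 172.
Total exposure: 4 + 6 + 2 + 4 + 3 + 2 + 5 + 7 + 5 = 38 hours.
Gamma(α, β) with Poisson data over total exposure Σt gives posterior Gamma(α+Σx, β+Σt) = Gamma(196, 44).
Predictive mean over a 6-hour window = T·E[λ|data] = 6·196/44 = 294/11.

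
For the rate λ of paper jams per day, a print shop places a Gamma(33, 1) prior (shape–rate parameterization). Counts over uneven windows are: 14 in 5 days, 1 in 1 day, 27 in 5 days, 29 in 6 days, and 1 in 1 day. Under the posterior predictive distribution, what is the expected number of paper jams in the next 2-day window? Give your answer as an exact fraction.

Total count: 14 + 1 + 27 + 29 + 1 = 72.
Total exposure: 5 + 1 + 5 + 6 + 1 = 18 days.
Posterior: α' = 33 + 72 = 105, β' = 1 + 18 = 19.
Predictive mean over a 2-day window = T·E[λ|data] = 2·105/19 = 210/19.

210/19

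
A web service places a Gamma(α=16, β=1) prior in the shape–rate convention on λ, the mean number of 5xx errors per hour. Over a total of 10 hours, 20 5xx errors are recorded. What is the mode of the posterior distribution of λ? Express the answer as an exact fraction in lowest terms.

Total count 20 over total exposure 10 hours.
By Gamma–Poisson conjugacy, the posterior is Gamma(α + Σx, β + Σt) = Gamma(16 + 20, 1 + 10) = Gamma(36, 11).
Posterior mode = (α'−1)/β' = 35/11.

35/11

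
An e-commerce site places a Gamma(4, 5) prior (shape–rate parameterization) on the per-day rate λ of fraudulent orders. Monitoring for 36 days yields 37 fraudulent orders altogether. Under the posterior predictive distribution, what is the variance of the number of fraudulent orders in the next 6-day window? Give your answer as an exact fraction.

Total count 37 over total exposure 36 days.
By Gamma–Poisson conjugacy, the posterior is Gamma(α + Σx, β + Σt) = Gamma(4 + 37, 5 + 36) = Gamma(41, 41).
The posterior predictive for a window of length T is Negative Binomial with variance T·α'·(β'+T)/β'² = 6·41·47/1681 = 282/41.

282/41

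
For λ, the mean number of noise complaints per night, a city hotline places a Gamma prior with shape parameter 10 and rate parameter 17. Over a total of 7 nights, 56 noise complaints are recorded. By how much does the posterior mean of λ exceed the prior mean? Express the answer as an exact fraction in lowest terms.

Total count 56 over total exposure 7 nights.
Conjugate update: add total count to the shape and total exposure to the rate, giving Gamma(66, 24).
Posterior mean = 66/24 = 11/4; prior mean = 10/17 = 10/17. Difference = 11/4 − 10/17 = 147/68.

147/68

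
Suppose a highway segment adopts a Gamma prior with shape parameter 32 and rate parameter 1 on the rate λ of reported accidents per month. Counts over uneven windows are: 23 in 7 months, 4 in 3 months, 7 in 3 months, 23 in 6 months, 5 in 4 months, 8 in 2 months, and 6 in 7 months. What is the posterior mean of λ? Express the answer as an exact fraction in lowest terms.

Total count: 23 + 4 + 7 + 23 + 5 + 8 + 6 = 76.
Total exposure: 7 + 3 + 3 + 6 + 4 + 2 + 7 = 32 months.
Gamma(α, β) with Poisson data over total exposure Σt gives posterior Gamma(α+Σx, β+Σt) = Gamma(108, 33).
Posterior mean = α'/β' = 108/33 = 36/11.

36/11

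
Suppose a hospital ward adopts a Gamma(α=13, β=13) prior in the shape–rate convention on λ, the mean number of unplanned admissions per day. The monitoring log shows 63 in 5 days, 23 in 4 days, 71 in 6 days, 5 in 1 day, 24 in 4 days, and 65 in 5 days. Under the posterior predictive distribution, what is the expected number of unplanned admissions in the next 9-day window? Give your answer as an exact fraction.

1188/19

Total count: 63 + 23 + 71 + 5 + 24 + 65 = 251.
Total exposure: 5 + 4 + 6 + 1 + 4 + 5 = 25 days.
By Gamma–Poisson conjugacy, the posterior is Gamma(α + Σx, β + Σt) = Gamma(13 + 251, 13 + 25) = Gamma(264, 38).
Predictive mean over a 9-day window = T·E[λ|data] = 9·264/38 = 1188/19.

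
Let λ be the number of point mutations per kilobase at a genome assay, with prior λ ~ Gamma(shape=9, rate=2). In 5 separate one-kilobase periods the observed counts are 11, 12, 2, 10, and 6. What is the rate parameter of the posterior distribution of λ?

Total count: 11 + 12 + 2 + 10 + 6 = 41.
Total exposure: 5 kilobases.
Conjugate update: add total count to the shape and total exposure to the rate, giving Gamma(50, 7).

7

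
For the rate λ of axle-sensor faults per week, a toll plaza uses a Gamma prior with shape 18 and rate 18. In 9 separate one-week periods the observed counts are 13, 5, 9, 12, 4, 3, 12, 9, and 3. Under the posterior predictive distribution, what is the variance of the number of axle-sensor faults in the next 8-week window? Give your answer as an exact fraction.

Total count: 13 + 5 + 9 + 12 + 4 + 3 + 12 + 9 + 3 = 70.
Total exposure: 9 weeks.
Conjugate update: add total count to the shape and total exposure to the rate, giving Gamma(88, 27).
The posterior predictive for a window of length T is Negative Binomial with variance T·α'·(β'+T)/β'² = 8·88·35/729 = 24640/729.

24640/729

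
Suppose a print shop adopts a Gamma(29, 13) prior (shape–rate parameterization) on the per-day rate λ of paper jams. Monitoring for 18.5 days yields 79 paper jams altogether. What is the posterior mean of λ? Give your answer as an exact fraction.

Total count 79 over total exposure 18.5 days.
Posterior: α' = 29 + 79 = 108, β' = 13 + 18.5 = 63/2.
Posterior mean = α'/β' = 108/(63/2) = 24/7.

24/7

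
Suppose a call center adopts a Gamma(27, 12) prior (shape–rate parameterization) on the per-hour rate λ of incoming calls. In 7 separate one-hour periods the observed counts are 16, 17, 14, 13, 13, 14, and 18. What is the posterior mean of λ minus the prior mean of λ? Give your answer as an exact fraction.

357/76

Total count: 16 + 17 + 14 + 13 + 13 + 14 + 18 = 105.
Total exposure: 7 hours.
Gamma(α, β) with Poisson data over total exposure Σt gives posterior Gamma(α+Σx, β+Σt) = Gamma(132, 19).
Posterior mean = 132/19 = 132/19; prior mean = 27/12 = 9/4. Difference = 132/19 − 9/4 = 357/76.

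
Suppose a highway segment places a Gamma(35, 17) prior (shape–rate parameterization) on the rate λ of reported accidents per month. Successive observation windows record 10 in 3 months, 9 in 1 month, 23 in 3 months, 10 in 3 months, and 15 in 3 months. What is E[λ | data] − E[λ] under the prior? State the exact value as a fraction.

Total count: 10 + 9 + 23 + 10 + 15 = 67.
Total exposure: 3 + 1 + 3 + 3 + 3 = 13 months.
By Gamma–Poisson conjugacy, the posterior is Gamma(α + Σx, β + Σt) = Gamma(35 + 67, 17 + 13) = Gamma(102, 30).
Posterior mean = 102/30 = 17/5; prior mean = 35/17 = 35/17. Difference = 17/5 − 35/17 = 114/85.

114/85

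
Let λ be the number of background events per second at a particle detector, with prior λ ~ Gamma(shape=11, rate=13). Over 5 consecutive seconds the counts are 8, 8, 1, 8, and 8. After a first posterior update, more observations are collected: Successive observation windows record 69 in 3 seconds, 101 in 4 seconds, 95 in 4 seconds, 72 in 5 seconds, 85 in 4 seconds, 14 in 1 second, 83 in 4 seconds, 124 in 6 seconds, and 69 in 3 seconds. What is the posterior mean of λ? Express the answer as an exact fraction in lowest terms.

Total count: 8 + 8 + 1 + 8 + 8 = 33.
Total exposure: 5 seconds.
After the first batch: Gamma(11 + 33, 13 + 5) = Gamma(44, 18).
Total count: 69 + 101 + 95 + 72 + 85 + 14 + 83 + 124 + 69 = 712.
Total exposure: 3 + 4 + 4 + 5 + 4 + 1 + 4 + 6 + 3 = 34 seconds.
After the second batch: Gamma(44 + 712, 18 + 34) = Gamma(756, 52).
Posterior mean = α'/β' = 756/52 = 189/13.

189/13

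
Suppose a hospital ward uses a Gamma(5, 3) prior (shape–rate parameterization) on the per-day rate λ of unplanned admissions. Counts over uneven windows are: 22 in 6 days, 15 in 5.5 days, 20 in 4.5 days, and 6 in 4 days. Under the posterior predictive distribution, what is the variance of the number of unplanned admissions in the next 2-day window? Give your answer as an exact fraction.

Total count: 22 + 15 + 20 + 6 = 63.
Total exposure: 6 + 5.5 + 4.5 + 4 = 20 days.
By Gamma–Poisson conjugacy, the posterior is Gamma(α + Σx, β + Σt) = Gamma(5 + 63, 3 + 20) = Gamma(68, 23).
The posterior predictive for a window of length T is Negative Binomial with variance T·α'·(β'+T)/β'² = 2·68·25/529 = 3400/529.

3400/529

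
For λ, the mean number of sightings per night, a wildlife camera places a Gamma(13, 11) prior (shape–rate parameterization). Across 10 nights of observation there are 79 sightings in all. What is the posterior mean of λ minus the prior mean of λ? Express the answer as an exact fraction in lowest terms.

739/231

Total count 79 over total exposure 10 nights.
Posterior: α' = 13 + 79 = 92, β' = 11 + 10 = 21.
Posterior mean = 92/21 = 92/21; prior mean = 13/11 = 13/11. Difference = 92/21 − 13/11 = 739/231.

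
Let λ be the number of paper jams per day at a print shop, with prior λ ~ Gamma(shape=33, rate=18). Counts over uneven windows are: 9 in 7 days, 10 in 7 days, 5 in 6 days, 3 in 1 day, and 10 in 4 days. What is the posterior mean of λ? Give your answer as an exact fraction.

Total count: 9 + 10 + 5 + 3 + 10 = 37.
Total exposure: 7 + 7 + 6 + 1 + 4 = 25 days.
Gamma(α, β) with Poisson data over total exposure Σt gives posterior Gamma(α+Σx, β+Σt) = Gamma(70, 43).
Posterior mean = α'/β' = 70/43.

70/43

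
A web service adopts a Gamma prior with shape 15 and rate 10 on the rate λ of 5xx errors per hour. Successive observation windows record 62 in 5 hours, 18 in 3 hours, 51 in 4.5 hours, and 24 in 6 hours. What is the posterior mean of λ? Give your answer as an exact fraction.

Total count: 62 + 18 + 51 + 24 = 155.
Total exposure: 5 + 3 + 4.5 + 6 = 18.5 hours.
The Gamma prior is conjugate for the Poisson rate, so λ | data ~ Gamma(15+155, 10+18.5) = Gamma(170, 57/2).
Posterior mean = α'/β' = 170/(57/2) = 340/57.

340/57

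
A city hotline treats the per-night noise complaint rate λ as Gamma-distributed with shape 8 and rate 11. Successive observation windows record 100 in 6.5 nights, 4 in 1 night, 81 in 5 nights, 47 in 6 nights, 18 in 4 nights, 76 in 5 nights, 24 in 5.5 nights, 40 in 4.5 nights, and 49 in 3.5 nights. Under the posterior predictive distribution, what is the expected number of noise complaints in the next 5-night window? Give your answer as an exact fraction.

2235/52

Total count: 100 + 4 + 81 + 47 + 18 + 76 + 24 + 40 + 49 = 439.
Total exposure: 6.5 + 1 + 5 + 6 + 4 + 5 + 5.5 + 4.5 + 3.5 = 41 nights.
Conjugate update: add total count to the shape and total exposure to the rate, giving Gamma(447, 52).
Predictive mean over a 5-night window = T·E[λ|data] = 5·447/52 = 2235/52.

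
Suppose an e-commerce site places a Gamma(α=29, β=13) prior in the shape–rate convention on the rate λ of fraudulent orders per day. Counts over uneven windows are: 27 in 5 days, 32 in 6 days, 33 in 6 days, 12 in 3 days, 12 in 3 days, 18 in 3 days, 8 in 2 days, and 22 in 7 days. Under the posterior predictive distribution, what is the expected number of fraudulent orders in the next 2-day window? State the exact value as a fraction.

193/24

Total count: 27 + 32 + 33 + 12 + 12 + 18 + 8 + 22 = 164.
Total exposure: 5 + 6 + 6 + 3 + 3 + 3 + 2 + 7 = 35 days.
By Gamma–Poisson conjugacy, the posterior is Gamma(α + Σx, β + Σt) = Gamma(29 + 164, 13 + 35) = Gamma(193, 48).
Predictive mean over a 2-day window = T·E[λ|data] = 2·193/48 = 193/24.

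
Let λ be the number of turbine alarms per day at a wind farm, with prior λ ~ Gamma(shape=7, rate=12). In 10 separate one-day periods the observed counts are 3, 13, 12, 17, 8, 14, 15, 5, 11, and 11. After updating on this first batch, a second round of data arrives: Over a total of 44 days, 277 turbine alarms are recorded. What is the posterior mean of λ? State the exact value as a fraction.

Total count: 3 + 13 + 12 + 17 + 8 + 14 + 15 + 5 + 11 + 11 = 109.
Total exposure: 10 days.
After the first batch: Gamma(7 + 109, 12 + 10) = Gamma(116, 22).
Total count 277 over total exposure 44 days.
After the second batch: Gamma(116 + 277, 22 + 44) = Gamma(393, 66).
Posterior mean = α'/β' = 393/66 = 131/22.

131/22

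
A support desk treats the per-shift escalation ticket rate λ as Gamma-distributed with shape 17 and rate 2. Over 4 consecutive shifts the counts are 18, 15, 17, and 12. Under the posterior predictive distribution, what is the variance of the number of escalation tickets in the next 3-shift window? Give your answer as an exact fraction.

237/4

Total count: 18 + 15 + 17 + 12 = 62.
Total exposure: 4 shifts.
The Gamma prior is conjugate for the Poisson rate, so λ | data ~ Gamma(17+62, 2+4) = Gamma(79, 6).
The posterior predictive for a window of length T is Negative Binomial with variance T·α'·(β'+T)/β'² = 3·79·9/36 = 237/4.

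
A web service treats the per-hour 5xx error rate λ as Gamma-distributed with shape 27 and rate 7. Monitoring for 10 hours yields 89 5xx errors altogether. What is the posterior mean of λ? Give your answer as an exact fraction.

Total count 89 over total exposure 10 hours.
Gamma(α, β) with Poisson data over total exposure Σt gives posterior Gamma(α+Σx, β+Σt) = Gamma(116, 17).
Posterior mean = α'/β' = 116/17.

116/17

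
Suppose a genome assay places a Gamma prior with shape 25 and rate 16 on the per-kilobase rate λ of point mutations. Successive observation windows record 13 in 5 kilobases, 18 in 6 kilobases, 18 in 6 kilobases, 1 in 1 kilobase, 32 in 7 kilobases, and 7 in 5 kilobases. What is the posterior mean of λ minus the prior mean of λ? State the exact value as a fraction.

Total count: 13 + 18 + 18 + 1 + 32 + 7 = 89.
Total exposure: 5 + 6 + 6 + 1 + 7 + 5 = 30 kilobases.
Posterior: α' = 25 + 89 = 114, β' = 16 + 30 = 46.
Posterior mean = 114/46 = 57/23; prior mean = 25/16 = 25/16. Difference = 57/23 − 25/16 = 337/368.

337/368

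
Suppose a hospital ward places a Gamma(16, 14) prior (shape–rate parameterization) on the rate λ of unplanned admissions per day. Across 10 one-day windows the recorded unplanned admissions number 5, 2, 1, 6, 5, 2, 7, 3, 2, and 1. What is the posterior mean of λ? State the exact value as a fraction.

25/12

Total count: 5 + 2 + 1 + 6 + 5 + 2 + 7 + 3 + 2 + 1 = 34.
Total exposure: 10 days.
The Gamma prior is conjugate for the Poisson rate, so λ | data ~ Gamma(16+34, 14+10) = Gamma(50, 24).
Posterior mean = α'/β' = 50/24 = 25/12.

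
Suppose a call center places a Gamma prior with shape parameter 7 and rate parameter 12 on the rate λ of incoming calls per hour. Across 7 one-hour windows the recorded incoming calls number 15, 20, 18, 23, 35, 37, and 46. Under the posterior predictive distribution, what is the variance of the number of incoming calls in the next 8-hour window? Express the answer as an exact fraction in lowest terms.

43416/361

Total count: 15 + 20 + 18 + 23 + 35 + 37 + 46 = 194.
Total exposure: 7 hours.
Posterior: α' = 7 + 194 = 201, β' = 12 + 7 = 19.
The posterior predictive for a window of length T is Negative Binomial with variance T·α'·(β'+T)/β'² = 8·201·27/361 = 43416/361.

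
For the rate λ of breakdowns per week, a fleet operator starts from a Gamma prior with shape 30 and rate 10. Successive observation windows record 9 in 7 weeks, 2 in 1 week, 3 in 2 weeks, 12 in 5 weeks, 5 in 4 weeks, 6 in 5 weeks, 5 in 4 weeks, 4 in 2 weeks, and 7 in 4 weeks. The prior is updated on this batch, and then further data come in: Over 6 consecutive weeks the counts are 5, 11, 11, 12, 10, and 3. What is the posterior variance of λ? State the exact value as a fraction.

Total count: 9 + 2 + 3 + 12 + 5 + 6 + 5 + 4 + 7 = 53.
Total exposure: 7 + 1 + 2 + 5 + 4 + 5 + 4 + 2 + 4 = 34 weeks.
After the first batch: Gamma(30 + 53, 10 + 34) = Gamma(83, 44).
Total count: 5 + 11 + 11 + 12 + 10 + 3 = 52.
Total exposure: 6 weeks.
After the second batch: Gamma(83 + 52, 44 + 6) = Gamma(135, 50).
Posterior variance = α'/β'² = 135/2500 = 27/500.

27/500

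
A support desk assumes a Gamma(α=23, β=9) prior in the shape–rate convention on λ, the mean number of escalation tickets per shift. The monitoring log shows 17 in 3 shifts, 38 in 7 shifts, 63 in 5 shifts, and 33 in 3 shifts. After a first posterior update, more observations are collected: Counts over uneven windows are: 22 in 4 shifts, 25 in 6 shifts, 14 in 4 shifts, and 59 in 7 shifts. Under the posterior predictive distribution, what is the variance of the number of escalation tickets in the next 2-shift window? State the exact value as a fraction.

Total count: 17 + 38 + 63 + 33 = 151.
Total exposure: 3 + 7 + 5 + 3 = 18 shifts.
After the first batch: Gamma(23 + 151, 9 + 18) = Gamma(174, 27).
Total count: 22 + 25 + 14 + 59 = 120.
Total exposure: 4 + 6 + 4 + 7 = 21 shifts.
After the second batch: Gamma(174 + 120, 27 + 21) = Gamma(294, 48).
The posterior predictive for a window of length T is Negative Binomial with variance T·α'·(β'+T)/β'² = 2·294·50/2304 = 1225/96.

1225/96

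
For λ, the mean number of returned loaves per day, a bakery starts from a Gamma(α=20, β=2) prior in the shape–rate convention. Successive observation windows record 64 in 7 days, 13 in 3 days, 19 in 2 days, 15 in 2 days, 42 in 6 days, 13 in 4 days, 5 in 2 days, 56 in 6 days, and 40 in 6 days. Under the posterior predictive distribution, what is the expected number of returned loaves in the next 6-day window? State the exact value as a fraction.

Total count: 64 + 13 + 19 + 15 + 42 + 13 + 5 + 56 + 40 = 267.
Total exposure: 7 + 3 + 2 + 2 + 6 + 4 + 2 + 6 + 6 = 38 days.
Posterior: α' = 20 + 267 = 287, β' = 2 + 38 = 40.
Predictive mean over a 6-day window = T·E[λ|data] = 6·287/40 = 861/20.

861/20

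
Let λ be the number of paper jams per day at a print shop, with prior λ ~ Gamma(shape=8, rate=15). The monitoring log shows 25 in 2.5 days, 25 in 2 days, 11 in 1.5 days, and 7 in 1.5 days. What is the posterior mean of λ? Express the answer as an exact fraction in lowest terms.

152/45

Total count: 25 + 25 + 11 + 7 = 68.
Total exposure: 2.5 + 2 + 1.5 + 1.5 = 7.5 days.
The Gamma prior is conjugate for the Poisson rate, so λ | data ~ Gamma(8+68, 15+7.5) = Gamma(76, 45/2).
Posterior mean = α'/β' = 76/(45/2) = 152/45.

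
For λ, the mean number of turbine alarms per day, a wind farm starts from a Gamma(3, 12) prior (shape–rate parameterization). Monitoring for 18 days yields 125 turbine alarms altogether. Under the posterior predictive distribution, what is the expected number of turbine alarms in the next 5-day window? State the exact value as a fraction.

Total count 125 over total exposure 18 days.
Conjugate update: add total count to the shape and total exposure to the rate, giving Gamma(128, 30).
Predictive mean over a 5-day window = T·E[λ|data] = 5·128/30 = 64/3.

64/3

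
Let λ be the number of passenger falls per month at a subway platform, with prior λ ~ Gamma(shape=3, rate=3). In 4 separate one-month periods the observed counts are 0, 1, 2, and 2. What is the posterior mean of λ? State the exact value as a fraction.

8/7

Total count: 0 + 1 + 2 + 2 = 5.
Total exposure: 4 months.
By Gamma–Poisson conjugacy, the posterior is Gamma(α + Σx, β + Σt) = Gamma(3 + 5, 3 + 4) = Gamma(8, 7).
Posterior mean = α'/β' = 8/7.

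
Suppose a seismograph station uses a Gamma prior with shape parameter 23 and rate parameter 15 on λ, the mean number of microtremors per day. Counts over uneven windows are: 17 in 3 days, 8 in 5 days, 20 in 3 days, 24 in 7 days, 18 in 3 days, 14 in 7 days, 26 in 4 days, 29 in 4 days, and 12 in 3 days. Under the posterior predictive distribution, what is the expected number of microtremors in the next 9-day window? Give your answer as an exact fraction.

191/6

Total count: 17 + 8 + 20 + 24 + 18 + 14 + 26 + 29 + 12 = 168.
Total exposure: 3 + 5 + 3 + 7 + 3 + 7 + 4 + 4 + 3 = 39 days.
Conjugate update: add total count to the shape and total exposure to the rate, giving Gamma(191, 54).
Predictive mean over a 9-day window = T·E[λ|data] = 9·191/54 = 191/6.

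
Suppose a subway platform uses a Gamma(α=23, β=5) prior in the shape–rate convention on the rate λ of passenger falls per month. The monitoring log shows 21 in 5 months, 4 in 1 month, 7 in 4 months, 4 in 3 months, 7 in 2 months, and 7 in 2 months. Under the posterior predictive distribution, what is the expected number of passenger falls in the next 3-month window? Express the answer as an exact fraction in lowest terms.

Total count: 21 + 4 + 7 + 4 + 7 + 7 = 50.
Total exposure: 5 + 1 + 4 + 3 + 2 + 2 = 17 months.
The Gamma prior is conjugate for the Poisson rate, so λ | data ~ Gamma(23+50, 5+17) = Gamma(73, 22).
Predictive mean over a 3-month window = T·E[λ|data] = 3·73/22 = 219/22.

219/22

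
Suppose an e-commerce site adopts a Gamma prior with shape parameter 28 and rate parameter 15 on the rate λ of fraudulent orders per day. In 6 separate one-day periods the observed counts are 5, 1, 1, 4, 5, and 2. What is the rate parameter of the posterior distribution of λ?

Total count: 5 + 1 + 1 + 4 + 5 + 2 = 18.
Total exposure: 6 days.
Conjugate update: add total count to the shape and total exposure to the rate, giving Gamma(46, 21).

21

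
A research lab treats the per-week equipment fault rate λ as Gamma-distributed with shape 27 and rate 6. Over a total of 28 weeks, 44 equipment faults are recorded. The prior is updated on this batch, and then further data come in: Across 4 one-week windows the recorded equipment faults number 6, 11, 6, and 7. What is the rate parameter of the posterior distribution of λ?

38

Total count 44 over total exposure 28 weeks.
After the first batch: Gamma(27 + 44, 6 + 28) = Gamma(71, 34).
Total count: 6 + 11 + 6 + 7 = 30.
Total exposure: 4 weeks.
After the second batch: Gamma(71 + 30, 34 + 4) = Gamma(101, 38).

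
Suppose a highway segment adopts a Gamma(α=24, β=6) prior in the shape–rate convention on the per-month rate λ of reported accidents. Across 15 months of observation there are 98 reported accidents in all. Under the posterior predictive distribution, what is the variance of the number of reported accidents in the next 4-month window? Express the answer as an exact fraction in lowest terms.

12200/441

Total count 98 over total exposure 15 months.
Gamma(α, β) with Poisson data over total exposure Σt gives posterior Gamma(α+Σx, β+Σt) = Gamma(122, 21).
The posterior predictive for a window of length T is Negative Binomial with variance T·α'·(β'+T)/β'² = 4·122·25/441 = 12200/441.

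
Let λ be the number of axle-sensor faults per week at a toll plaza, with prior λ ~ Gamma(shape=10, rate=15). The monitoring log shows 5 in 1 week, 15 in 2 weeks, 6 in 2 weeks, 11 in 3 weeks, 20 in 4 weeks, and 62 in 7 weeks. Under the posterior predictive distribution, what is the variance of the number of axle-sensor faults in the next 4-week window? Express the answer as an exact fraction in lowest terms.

Total count: 5 + 15 + 6 + 11 + 20 + 62 = 119.
Total exposure: 1 + 2 + 2 + 3 + 4 + 7 = 19 weeks.
Gamma(α, β) with Poisson data over total exposure Σt gives posterior Gamma(α+Σx, β+Σt) = Gamma(129, 34).
The posterior predictive for a window of length T is Negative Binomial with variance T·α'·(β'+T)/β'² = 4·129·38/1156 = 4902/289.

4902/289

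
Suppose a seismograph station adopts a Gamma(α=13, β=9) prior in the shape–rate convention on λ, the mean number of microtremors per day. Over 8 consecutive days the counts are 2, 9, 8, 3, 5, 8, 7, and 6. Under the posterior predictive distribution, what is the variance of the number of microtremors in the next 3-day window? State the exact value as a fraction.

3660/289

Total count: 2 + 9 + 8 + 3 + 5 + 8 + 7 + 6 = 48.
Total exposure: 8 days.
Posterior: α' = 13 + 48 = 61, β' = 9 + 8 = 17.
The posterior predictive for a window of length T is Negative Binomial with variance T·α'·(β'+T)/β'² = 3·61·20/289 = 3660/289.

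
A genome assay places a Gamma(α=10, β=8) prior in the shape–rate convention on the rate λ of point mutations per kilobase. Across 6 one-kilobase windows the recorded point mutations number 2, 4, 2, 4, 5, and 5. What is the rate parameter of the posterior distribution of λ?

14

Total count: 2 + 4 + 2 + 4 + 5 + 5 = 22.
Total exposure: 6 kilobases.
Gamma(α, β) with Poisson data over total exposure Σt gives posterior Gamma(α+Σx, β+Σt) = Gamma(32, 14).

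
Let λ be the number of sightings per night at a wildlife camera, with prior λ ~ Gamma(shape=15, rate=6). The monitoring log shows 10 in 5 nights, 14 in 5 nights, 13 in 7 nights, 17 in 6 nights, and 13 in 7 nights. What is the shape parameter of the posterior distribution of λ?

82

Total count: 10 + 14 + 13 + 17 + 13 = 67.
Total exposure: 5 + 5 + 7 + 6 + 7 = 30 nights.
By Gamma–Poisson conjugacy, the posterior is Gamma(α + Σx, β + Σt) = Gamma(15 + 67, 6 + 30) = Gamma(82, 36).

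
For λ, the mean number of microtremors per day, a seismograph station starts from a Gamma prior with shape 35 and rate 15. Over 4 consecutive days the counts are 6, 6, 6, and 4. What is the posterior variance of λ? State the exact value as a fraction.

3/19

Total count: 6 + 6 + 6 + 4 = 22.
Total exposure: 4 days.
Conjugate update: add total count to the shape and total exposure to the rate, giving Gamma(57, 19).
Posterior variance = α'/β'² = 57/361 = 3/19.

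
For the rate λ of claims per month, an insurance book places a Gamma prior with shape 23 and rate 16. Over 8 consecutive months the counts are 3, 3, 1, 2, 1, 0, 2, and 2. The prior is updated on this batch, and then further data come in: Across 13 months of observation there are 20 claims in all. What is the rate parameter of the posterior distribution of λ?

37

Total count: 3 + 3 + 1 + 2 + 1 + 0 + 2 + 2 = 14.
Total exposure: 8 months.
After the first batch: Gamma(23 + 14, 16 + 8) = Gamma(37, 24).
Total count 20 over total exposure 13 months.
After the second batch: Gamma(37 + 20, 24 + 13) = Gamma(57, 37).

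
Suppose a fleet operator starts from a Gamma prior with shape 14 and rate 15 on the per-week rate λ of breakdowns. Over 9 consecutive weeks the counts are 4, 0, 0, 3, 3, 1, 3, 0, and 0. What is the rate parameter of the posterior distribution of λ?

Total count: 4 + 0 + 0 + 3 + 3 + 1 + 3 + 0 + 0 = 14.
Total exposure: 9 weeks.
Posterior: α' = 14 + 14 = 28, β' = 15 + 9 = 24.

24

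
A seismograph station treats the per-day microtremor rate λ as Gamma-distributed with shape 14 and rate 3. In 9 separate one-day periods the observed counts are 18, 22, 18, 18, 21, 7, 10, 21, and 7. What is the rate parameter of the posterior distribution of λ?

Total count: 18 + 22 + 18 + 18 + 21 + 7 + 10 + 21 + 7 = 142.
Total exposure: 9 days.
The Gamma prior is conjugate for the Poisson rate, so λ | data ~ Gamma(14+142, 3+9) = Gamma(156, 12).

12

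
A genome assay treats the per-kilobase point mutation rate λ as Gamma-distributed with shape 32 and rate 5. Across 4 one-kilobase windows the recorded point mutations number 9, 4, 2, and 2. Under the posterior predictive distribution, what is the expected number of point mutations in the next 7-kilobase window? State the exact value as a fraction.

Total count: 9 + 4 + 2 + 2 = 17.
Total exposure: 4 kilobases.
By Gamma–Poisson conjugacy, the posterior is Gamma(α + Σx, β + Σt) = Gamma(32 + 17, 5 + 4) = Gamma(49, 9).
Predictive mean over a 7-kilobase window = T·E[λ|data] = 7·49/9 = 343/9.

343/9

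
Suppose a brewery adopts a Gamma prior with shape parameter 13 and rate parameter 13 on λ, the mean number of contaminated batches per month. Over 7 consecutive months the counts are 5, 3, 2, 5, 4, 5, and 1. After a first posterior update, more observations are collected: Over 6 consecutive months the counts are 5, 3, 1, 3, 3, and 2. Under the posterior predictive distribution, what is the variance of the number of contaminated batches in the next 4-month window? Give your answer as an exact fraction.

1650/169

Total count: 5 + 3 + 2 + 5 + 4 + 5 + 1 = 25.
Total exposure: 7 months.
After the first batch: Gamma(13 + 25, 13 + 7) = Gamma(38, 20).
Total count: 5 + 3 + 1 + 3 + 3 + 2 = 17.
Total exposure: 6 months.
After the second batch: Gamma(38 + 17, 20 + 6) = Gamma(55, 26).
The posterior predictive for a window of length T is Negative Binomial with variance T·α'·(β'+T)/β'² = 4·55·30/676 = 1650/169.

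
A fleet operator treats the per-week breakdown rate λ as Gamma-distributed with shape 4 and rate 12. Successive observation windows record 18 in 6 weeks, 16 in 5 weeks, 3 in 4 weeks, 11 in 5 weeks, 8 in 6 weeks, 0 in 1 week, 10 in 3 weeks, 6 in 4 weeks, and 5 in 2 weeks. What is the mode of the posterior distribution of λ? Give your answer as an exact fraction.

Total count: 18 + 16 + 3 + 11 + 8 + 0 + 10 + 6 + 5 = 77.
Total exposure: 6 + 5 + 4 + 5 + 6 + 1 + 3 + 4 + 2 = 36 weeks.
Conjugate update: add total count to the shape and total exposure to the rate, giving Gamma(81, 48).
Posterior mode = (α'−1)/β' = 80/48 = 5/3.

5/3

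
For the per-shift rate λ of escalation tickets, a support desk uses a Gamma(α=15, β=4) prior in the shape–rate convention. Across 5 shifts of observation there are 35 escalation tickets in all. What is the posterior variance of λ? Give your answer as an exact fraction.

50/81

Total count 35 over total exposure 5 shifts.
Gamma(α, β) with Poisson data over total exposure Σt gives posterior Gamma(α+Σx, β+Σt) = Gamma(50, 9).
Posterior variance = α'/β'² = 50/81.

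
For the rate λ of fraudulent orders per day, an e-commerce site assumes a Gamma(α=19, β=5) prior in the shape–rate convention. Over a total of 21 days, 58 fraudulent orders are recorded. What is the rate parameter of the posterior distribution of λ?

Total count 58 over total exposure 21 days.
Gamma(α, β) with Poisson data over total exposure Σt gives posterior Gamma(α+Σx, β+Σt) = Gamma(77, 26).

26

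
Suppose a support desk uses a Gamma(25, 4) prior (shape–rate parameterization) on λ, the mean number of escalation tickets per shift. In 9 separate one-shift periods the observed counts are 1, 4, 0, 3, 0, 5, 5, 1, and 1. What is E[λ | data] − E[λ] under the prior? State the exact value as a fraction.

Total count: 1 + 4 + 0 + 3 + 0 + 5 + 5 + 1 + 1 = 20.
Total exposure: 9 shifts.
The Gamma prior is conjugate for the Poisson rate, so λ | data ~ Gamma(25+20, 4+9) = Gamma(45, 13).
Posterior mean = 45/13 = 45/13; prior mean = 25/4 = 25/4. Difference = 45/13 − 25/4 = -145/52.

-145/52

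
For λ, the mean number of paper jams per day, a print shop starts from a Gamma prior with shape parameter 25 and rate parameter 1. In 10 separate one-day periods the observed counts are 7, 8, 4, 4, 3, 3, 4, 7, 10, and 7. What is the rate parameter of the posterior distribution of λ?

11

Total count: 7 + 8 + 4 + 4 + 3 + 3 + 4 + 7 + 10 + 7 = 57.
Total exposure: 10 days.
The Gamma prior is conjugate for the Poisson rate, so λ | data ~ Gamma(25+57, 1+10) = Gamma(82, 11).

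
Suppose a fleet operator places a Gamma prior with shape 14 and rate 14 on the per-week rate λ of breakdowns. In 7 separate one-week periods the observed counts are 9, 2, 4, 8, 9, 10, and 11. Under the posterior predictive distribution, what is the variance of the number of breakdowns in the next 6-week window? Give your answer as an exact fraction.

1206/49

Total count: 9 + 2 + 4 + 8 + 9 + 10 + 11 = 53.
Total exposure: 7 weeks.
Gamma(α, β) with Poisson data over total exposure Σt gives posterior Gamma(α+Σx, β+Σt) = Gamma(67, 21).
The posterior predictive for a window of length T is Negative Binomial with variance T·α'·(β'+T)/β'² = 6·67·27/441 = 1206/49.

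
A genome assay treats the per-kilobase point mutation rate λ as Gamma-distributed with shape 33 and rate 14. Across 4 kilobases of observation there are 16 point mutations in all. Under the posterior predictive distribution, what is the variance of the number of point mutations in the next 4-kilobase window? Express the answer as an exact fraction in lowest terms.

1078/81

Total count 16 over total exposure 4 kilobases.
Gamma(α, β) with Poisson data over total exposure Σt gives posterior Gamma(α+Σx, β+Σt) = Gamma(49, 18).
The posterior predictive for a window of length T is Negative Binomial with variance T·α'·(β'+T)/β'² = 4·49·22/324 = 1078/81.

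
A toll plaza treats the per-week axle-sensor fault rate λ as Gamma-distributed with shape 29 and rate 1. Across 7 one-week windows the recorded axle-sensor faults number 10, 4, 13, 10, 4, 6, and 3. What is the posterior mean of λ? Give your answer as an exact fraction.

Total count: 10 + 4 + 13 + 10 + 4 + 6 + 3 = 50.
Total exposure: 7 weeks.
The Gamma prior is conjugate for the Poisson rate, so λ | data ~ Gamma(29+50, 1+7) = Gamma(79, 8).
Posterior mean = α'/β' = 79/8.

79/8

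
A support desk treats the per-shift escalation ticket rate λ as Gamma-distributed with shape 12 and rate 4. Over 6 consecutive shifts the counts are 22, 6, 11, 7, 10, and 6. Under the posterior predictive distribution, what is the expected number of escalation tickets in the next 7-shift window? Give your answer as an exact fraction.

Total count: 22 + 6 + 11 + 7 + 10 + 6 = 62.
Total exposure: 6 shifts.
Gamma(α, β) with Poisson data over total exposure Σt gives posterior Gamma(α+Σx, β+Σt) = Gamma(74, 10).
Predictive mean over a 7-shift window = T·E[λ|data] = 7·74/10 = 259/5.

259/5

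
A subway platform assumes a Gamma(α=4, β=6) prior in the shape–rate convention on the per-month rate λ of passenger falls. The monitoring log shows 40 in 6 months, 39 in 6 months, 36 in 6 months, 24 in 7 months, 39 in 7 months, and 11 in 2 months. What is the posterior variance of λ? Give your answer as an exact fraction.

Total count: 40 + 39 + 36 + 24 + 39 + 11 = 189.
Total exposure: 6 + 6 + 6 + 7 + 7 + 2 = 34 months.
Posterior: α' = 4 + 189 = 193, β' = 6 + 34 = 40.
Posterior variance = α'/β'² = 193/1600.

193/1600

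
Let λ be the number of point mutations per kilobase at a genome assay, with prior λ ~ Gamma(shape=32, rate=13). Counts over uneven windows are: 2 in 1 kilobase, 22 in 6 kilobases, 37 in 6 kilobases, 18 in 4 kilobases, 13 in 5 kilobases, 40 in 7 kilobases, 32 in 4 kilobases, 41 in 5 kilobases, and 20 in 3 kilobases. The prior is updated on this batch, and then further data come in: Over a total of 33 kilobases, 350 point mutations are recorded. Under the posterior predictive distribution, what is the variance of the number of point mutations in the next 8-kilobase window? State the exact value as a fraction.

461320/7569

Total count: 2 + 22 + 37 + 18 + 13 + 40 + 32 + 41 + 20 = 225.
Total exposure: 1 + 6 + 6 + 4 + 5 + 7 + 4 + 5 + 3 = 41 kilobases.
After the first batch: Gamma(32 + 225, 13 + 41) = Gamma(257, 54).
Total count 350 over total exposure 33 kilobases.
After the second batch: Gamma(257 + 350, 54 + 33) = Gamma(607, 87).
The posterior predictive for a window of length T is Negative Binomial with variance T·α'·(β'+T)/β'² = 8·607·95/7569 = 461320/7569.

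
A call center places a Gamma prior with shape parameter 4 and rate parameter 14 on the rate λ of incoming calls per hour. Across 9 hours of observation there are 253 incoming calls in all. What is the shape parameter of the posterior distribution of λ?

257

Total count 253 over total exposure 9 hours.
Gamma(α, β) with Poisson data over total exposure Σt gives posterior Gamma(α+Σx, β+Σt) = Gamma(257, 23).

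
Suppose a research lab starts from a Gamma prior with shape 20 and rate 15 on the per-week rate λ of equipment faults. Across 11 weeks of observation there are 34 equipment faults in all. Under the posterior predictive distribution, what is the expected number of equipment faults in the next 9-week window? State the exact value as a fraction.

Total count 34 over total exposure 11 weeks.
By Gamma–Poisson conjugacy, the posterior is Gamma(α + Σx, β + Σt) = Gamma(20 + 34, 15 + 11) = Gamma(54, 26).
Predictive mean over a 9-week window = T·E[λ|data] = 9·54/26 = 243/13.

243/13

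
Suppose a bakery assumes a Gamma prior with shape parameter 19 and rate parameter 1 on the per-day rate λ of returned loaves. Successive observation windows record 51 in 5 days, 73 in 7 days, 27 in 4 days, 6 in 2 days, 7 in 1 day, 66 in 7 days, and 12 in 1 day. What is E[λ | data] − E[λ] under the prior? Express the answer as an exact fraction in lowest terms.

-271/28

Total count: 51 + 73 + 27 + 6 + 7 + 66 + 12 = 242.
Total exposure: 5 + 7 + 4 + 2 + 1 + 7 + 1 = 27 days.
By Gamma–Poisson conjugacy, the posterior is Gamma(α + Σx, β + Σt) = Gamma(19 + 242, 1 + 27) = Gamma(261, 28).
Posterior mean = 261/28 = 261/28; prior mean = 19/1 = 19. Difference = 261/28 − 19 = -271/28.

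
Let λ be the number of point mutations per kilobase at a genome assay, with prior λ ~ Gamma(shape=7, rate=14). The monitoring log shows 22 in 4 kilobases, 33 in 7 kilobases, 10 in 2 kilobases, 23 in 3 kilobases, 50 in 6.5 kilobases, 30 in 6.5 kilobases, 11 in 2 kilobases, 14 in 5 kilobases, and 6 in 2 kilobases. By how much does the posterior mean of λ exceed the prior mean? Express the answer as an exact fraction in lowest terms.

Total count: 22 + 33 + 10 + 23 + 50 + 30 + 11 + 14 + 6 = 199.
Total exposure: 4 + 7 + 2 + 3 + 6.5 + 6.5 + 2 + 5 + 2 = 38 kilobases.
By Gamma–Poisson conjugacy, the posterior is Gamma(α + Σx, β + Σt) = Gamma(7 + 199, 14 + 38) = Gamma(206, 52).
Posterior mean = 206/52 = 103/26; prior mean = 7/14 = 1/2. Difference = 103/26 − 1/2 = 45/13.

45/13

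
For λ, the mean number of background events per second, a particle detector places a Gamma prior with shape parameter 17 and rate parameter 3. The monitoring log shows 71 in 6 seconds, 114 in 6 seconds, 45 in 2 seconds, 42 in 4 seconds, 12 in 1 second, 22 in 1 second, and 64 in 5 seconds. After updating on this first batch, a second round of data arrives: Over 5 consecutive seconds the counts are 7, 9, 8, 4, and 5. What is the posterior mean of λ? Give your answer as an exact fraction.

Total count: 71 + 114 + 45 + 42 + 12 + 22 + 64 = 370.
Total exposure: 6 + 6 + 2 + 4 + 1 + 1 + 5 = 25 seconds.
After the first batch: Gamma(17 + 370, 3 + 25) = Gamma(387, 28).
Total count: 7 + 9 + 8 + 4 + 5 = 33.
Total exposure: 5 seconds.
After the second batch: Gamma(387 + 33, 28 + 5) = Gamma(420, 33).
Posterior mean = α'/β' = 420/33 = 140/11.

140/11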